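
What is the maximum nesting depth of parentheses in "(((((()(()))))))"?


Input: "(((((()(()))))))"
Tracking depth:
  Position 0 '(': depth becomes 1
  Position 1 '(': depth becomes 2
  Position 2 '(': depth becomes 3
  Position 3 '(': depth becomes 4
  Position 4 '(': depth becomes 5
  Position 5 '(': depth becomes 6
  Position 6 ')': depth becomes 5
  Position 7 '(': depth becomes 6
  Position 8 '(': depth becomes 7
  Position 9 ')': depth becomes 6
  Position 10 ')': depth becomes 5
  Position 11 ')': depth becomes 4
  Position 12 ')': depth becomes 3
  Position 13 ')': depth becomes 2
  Position 14 ')': depth becomes 1
  Position 15 ')': depth becomes 0
Maximum depth reached: 7

7


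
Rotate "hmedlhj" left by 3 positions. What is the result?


Input: "hmedlhj", rotate left by 3
First 3 characters: "hme"
Remaining characters: "dlhj"
Concatenate remaining + first: "dlhj" + "hme" = "dlhjhme"

dlhjhme


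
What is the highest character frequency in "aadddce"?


Input: aadddce
Character counts:
  'a': 2
  'c': 1
  'd': 3
  'e': 1
Maximum frequency: 3

3


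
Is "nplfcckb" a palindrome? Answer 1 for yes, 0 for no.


Input: nplfcckb
Reversed: bkccflpn
  Compare pos 0 ('n') with pos 7 ('b'): MISMATCH
  Compare pos 1 ('p') with pos 6 ('k'): MISMATCH
  Compare pos 2 ('l') with pos 5 ('c'): MISMATCH
  Compare pos 3 ('f') with pos 4 ('c'): MISMATCH
Result: not a palindrome

0


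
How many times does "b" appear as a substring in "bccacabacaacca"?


Searching for "b" in "bccacabacaacca"
Scanning each position:
  Position 0: "b" => MATCH
  Position 1: "c" => no
  Position 2: "c" => no
  Position 3: "a" => no
  Position 4: "c" => no
  Position 5: "a" => no
  Position 6: "b" => MATCH
  Position 7: "a" => no
  Position 8: "c" => no
  Position 9: "a" => no
  Position 10: "a" => no
  Position 11: "c" => no
  Position 12: "c" => no
  Position 13: "a" => no
Total occurrences: 2

2


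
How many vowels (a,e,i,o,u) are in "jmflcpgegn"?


Input: jmflcpgegn
Checking each character:
  'j' at position 0: consonant
  'm' at position 1: consonant
  'f' at position 2: consonant
  'l' at position 3: consonant
  'c' at position 4: consonant
  'p' at position 5: consonant
  'g' at position 6: consonant
  'e' at position 7: vowel (running total: 1)
  'g' at position 8: consonant
  'n' at position 9: consonant
Total vowels: 1

1


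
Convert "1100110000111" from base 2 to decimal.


Input: "1100110000111" in base 2
Positional expansion:
  Digit '1' (value 1) x 2^12 = 4096
  Digit '1' (value 1) x 2^11 = 2048
  Digit '0' (value 0) x 2^10 = 0
  Digit '0' (value 0) x 2^9 = 0
  Digit '1' (value 1) x 2^8 = 256
  Digit '1' (value 1) x 2^7 = 128
  Digit '0' (value 0) x 2^6 = 0
  Digit '0' (value 0) x 2^5 = 0
  Digit '0' (value 0) x 2^4 = 0
  Digit '0' (value 0) x 2^3 = 0
  Digit '1' (value 1) x 2^2 = 4
  Digit '1' (value 1) x 2^1 = 2
  Digit '1' (value 1) x 2^0 = 1
Sum = 6535

6535


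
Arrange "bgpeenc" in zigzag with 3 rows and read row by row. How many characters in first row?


Zigzag "bgpeenc" into 3 rows:
Placing characters:
  'b' => row 0
  'g' => row 1
  'p' => row 2
  'e' => row 1
  'e' => row 0
  'n' => row 1
  'c' => row 2
Rows:
  Row 0: "be"
  Row 1: "gen"
  Row 2: "pc"
First row length: 2

2


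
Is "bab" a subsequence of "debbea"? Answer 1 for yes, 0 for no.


Check if "bab" is a subsequence of "debbea"
Greedy scan:
  Position 0 ('d'): no match needed
  Position 1 ('e'): no match needed
  Position 2 ('b'): matches sub[0] = 'b'
  Position 3 ('b'): no match needed
  Position 4 ('e'): no match needed
  Position 5 ('a'): matches sub[1] = 'a'
Only matched 2/3 characters => not a subsequence

0


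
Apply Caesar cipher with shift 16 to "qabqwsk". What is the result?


Caesar cipher: shift "qabqwsk" by 16
  'q' (pos 16) + 16 = pos 6 = 'g'
  'a' (pos 0) + 16 = pos 16 = 'q'
  'b' (pos 1) + 16 = pos 17 = 'r'
  'q' (pos 16) + 16 = pos 6 = 'g'
  'w' (pos 22) + 16 = pos 12 = 'm'
  's' (pos 18) + 16 = pos 8 = 'i'
  'k' (pos 10) + 16 = pos 0 = 'a'
Result: gqrgmia

gqrgmia


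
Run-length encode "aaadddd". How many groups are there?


Input: aaadddd
Scanning for consecutive runs:
  Group 1: 'a' x 3 (positions 0-2)
  Group 2: 'd' x 4 (positions 3-6)
Total groups: 2

2


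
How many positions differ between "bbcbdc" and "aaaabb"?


Comparing "bbcbdc" and "aaaabb" position by position:
  Position 0: 'b' vs 'a' => DIFFER
  Position 1: 'b' vs 'a' => DIFFER
  Position 2: 'c' vs 'a' => DIFFER
  Position 3: 'b' vs 'a' => DIFFER
  Position 4: 'd' vs 'b' => DIFFER
  Position 5: 'c' vs 'b' => DIFFER
Positions that differ: 6

6


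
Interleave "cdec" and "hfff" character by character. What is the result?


Interleaving "cdec" and "hfff":
  Position 0: 'c' from first, 'h' from second => "ch"
  Position 1: 'd' from first, 'f' from second => "df"
  Position 2: 'e' from first, 'f' from second => "ef"
  Position 3: 'c' from first, 'f' from second => "cf"
Result: chdfefcf

chdfefcf


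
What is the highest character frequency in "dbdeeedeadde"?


Input: dbdeeedeadde
Character counts:
  'a': 1
  'b': 1
  'd': 5
  'e': 5
Maximum frequency: 5

5


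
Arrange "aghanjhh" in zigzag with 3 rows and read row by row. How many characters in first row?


Zigzag "aghanjhh" into 3 rows:
Placing characters:
  'a' => row 0
  'g' => row 1
  'h' => row 2
  'a' => row 1
  'n' => row 0
  'j' => row 1
  'h' => row 2
  'h' => row 1
Rows:
  Row 0: "an"
  Row 1: "gajh"
  Row 2: "hh"
First row length: 2

2


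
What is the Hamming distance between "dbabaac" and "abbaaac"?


Comparing "dbabaac" and "abbaaac" position by position:
  Position 0: 'd' vs 'a' => differ
  Position 1: 'b' vs 'b' => same
  Position 2: 'a' vs 'b' => differ
  Position 3: 'b' vs 'a' => differ
  Position 4: 'a' vs 'a' => same
  Position 5: 'a' vs 'a' => same
  Position 6: 'c' vs 'c' => same
Total differences (Hamming distance): 3

3


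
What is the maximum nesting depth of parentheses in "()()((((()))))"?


Input: "()()((((()))))"
Tracking depth:
  Position 0 '(': depth becomes 1
  Position 1 ')': depth becomes 0
  Position 2 '(': depth becomes 1
  Position 3 ')': depth becomes 0
  Position 4 '(': depth becomes 1
  Position 5 '(': depth becomes 2
  Position 6 '(': depth becomes 3
  Position 7 '(': depth becomes 4
  Position 8 '(': depth becomes 5
  Position 9 ')': depth becomes 4
  Position 10 ')': depth becomes 3
  Position 11 ')': depth becomes 2
  Position 12 ')': depth becomes 1
  Position 13 ')': depth becomes 0
Maximum depth reached: 5

5


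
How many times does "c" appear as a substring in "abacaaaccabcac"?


Searching for "c" in "abacaaaccabcac"
Scanning each position:
  Position 0: "a" => no
  Position 1: "b" => no
  Position 2: "a" => no
  Position 3: "c" => MATCH
  Position 4: "a" => no
  Position 5: "a" => no
  Position 6: "a" => no
  Position 7: "c" => MATCH
  Position 8: "c" => MATCH
  Position 9: "a" => no
  Position 10: "b" => no
  Position 11: "c" => MATCH
  Position 12: "a" => no
  Position 13: "c" => MATCH
Total occurrences: 5

5


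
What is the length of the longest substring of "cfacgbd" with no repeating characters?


Input: "cfacgbd"
Sliding window (track last position of each char):
  Position 0 ('c'): window [0,0] length 1 -- new best
  Position 1 ('f'): window [0,1] length 2 -- new best
  Position 2 ('a'): window [0,2] length 3 -- new best
  Position 3 ('c'): repeat (last at 0), move window start to 1
  Position 3 ('c'): window [1,3] length 3
  Position 4 ('g'): window [1,4] length 4 -- new best
  Position 5 ('b'): window [1,5] length 5 -- new best
  Position 6 ('d'): window [1,6] length 6 -- new best
Longest substring with no repeats: "facgbd" with length 6

6


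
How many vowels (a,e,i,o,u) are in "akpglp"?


Input: akpglp
Checking each character:
  'a' at position 0: vowel (running total: 1)
  'k' at position 1: consonant
  'p' at position 2: consonant
  'g' at position 3: consonant
  'l' at position 4: consonant
  'p' at position 5: consonant
Total vowels: 1

1


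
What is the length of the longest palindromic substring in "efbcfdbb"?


Input: "efbcfdbb"
Checking substrings for palindromes:
  [6:8] "bb" (len 2) => palindrome
Longest palindromic substring: "bb" with length 2

2


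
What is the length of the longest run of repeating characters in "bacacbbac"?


Input: "bacacbbac"
Scanning for longest run:
  Position 1 ('a'): new char, reset run to 1
  Position 2 ('c'): new char, reset run to 1
  Position 3 ('a'): new char, reset run to 1
  Position 4 ('c'): new char, reset run to 1
  Position 5 ('b'): new char, reset run to 1
  Position 6 ('b'): continues run of 'b', length=2
  Position 7 ('a'): new char, reset run to 1
  Position 8 ('c'): new char, reset run to 1
Longest run: 'b' with length 2

2


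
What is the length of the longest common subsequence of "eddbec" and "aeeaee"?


LCS of "eddbec" and "aeeaee"
DP table:
           a    e    e    a    e    e
      0    0    0    0    0    0    0
  e   0    0    1    1    1    1    1
  d   0    0    1    1    1    1    1
  d   0    0    1    1    1    1    1
  b   0    0    1    1    1    1    1
  e   0    0    1    2    2    2    2
  c   0    0    1    2    2    2    2
LCS length = dp[6][6] = 2

2


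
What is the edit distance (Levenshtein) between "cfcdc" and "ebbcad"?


Computing edit distance: "cfcdc" -> "ebbcad"
DP table:
           e    b    b    c    a    d
      0    1    2    3    4    5    6
  c   1    1    2    3    3    4    5
  f   2    2    2    3    4    4    5
  c   3    3    3    3    3    4    5
  d   4    4    4    4    4    4    4
  c   5    5    5    5    4    5    5
Edit distance = dp[5][6] = 5

5


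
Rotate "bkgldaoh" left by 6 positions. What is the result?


Input: "bkgldaoh", rotate left by 6
First 6 characters: "bkglda"
Remaining characters: "oh"
Concatenate remaining + first: "oh" + "bkglda" = "ohbkglda"

ohbkglda


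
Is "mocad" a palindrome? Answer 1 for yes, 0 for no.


Input: mocad
Reversed: dacom
  Compare pos 0 ('m') with pos 4 ('d'): MISMATCH
  Compare pos 1 ('o') with pos 3 ('a'): MISMATCH
Result: not a palindrome

0


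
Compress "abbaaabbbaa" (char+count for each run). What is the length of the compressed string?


Input: abbaaabbbaa
Runs:
  'a' x 1 => "a1"
  'b' x 2 => "b2"
  'a' x 3 => "a3"
  'b' x 3 => "b3"
  'a' x 2 => "a2"
Compressed: "a1b2a3b3a2"
Compressed length: 10

10


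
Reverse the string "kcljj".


Input: kcljj
Reading characters right to left:
  Position 4: 'j'
  Position 3: 'j'
  Position 2: 'l'
  Position 1: 'c'
  Position 0: 'k'
Reversed: jjlck

jjlck


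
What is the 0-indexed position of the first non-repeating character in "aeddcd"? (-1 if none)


Input: aeddcd
Character frequencies:
  'a': 1
  'c': 1
  'd': 3
  'e': 1
Scanning left to right for freq == 1:
  Position 0 ('a'): unique! => answer = 0

0


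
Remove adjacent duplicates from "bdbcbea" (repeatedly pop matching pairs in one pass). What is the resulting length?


Input: bdbcbea
Stack-based adjacent duplicate removal:
  Read 'b': push. Stack: b
  Read 'd': push. Stack: bd
  Read 'b': push. Stack: bdb
  Read 'c': push. Stack: bdbc
  Read 'b': push. Stack: bdbcb
  Read 'e': push. Stack: bdbcbe
  Read 'a': push. Stack: bdbcbea
Final stack: "bdbcbea" (length 7)

7


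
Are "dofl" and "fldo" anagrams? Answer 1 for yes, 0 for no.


Strings: "dofl", "fldo"
Sorted first:  dflo
Sorted second: dflo
Sorted forms match => anagrams

1


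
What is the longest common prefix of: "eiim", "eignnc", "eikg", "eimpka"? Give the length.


Words: eiim, eignnc, eikg, eimpka
  Position 0: all 'e' => match
  Position 1: all 'i' => match
  Position 2: ('i', 'g', 'k', 'm') => mismatch, stop
LCP = "ei" (length 2)

2


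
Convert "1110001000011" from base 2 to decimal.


Input: "1110001000011" in base 2
Positional expansion:
  Digit '1' (value 1) x 2^12 = 4096
  Digit '1' (value 1) x 2^11 = 2048
  Digit '1' (value 1) x 2^10 = 1024
  Digit '0' (value 0) x 2^9 = 0
  Digit '0' (value 0) x 2^8 = 0
  Digit '0' (value 0) x 2^7 = 0
  Digit '1' (value 1) x 2^6 = 64
  Digit '0' (value 0) x 2^5 = 0
  Digit '0' (value 0) x 2^4 = 0
  Digit '0' (value 0) x 2^3 = 0
  Digit '0' (value 0) x 2^2 = 0
  Digit '1' (value 1) x 2^1 = 2
  Digit '1' (value 1) x 2^0 = 1
Sum = 7235

7235


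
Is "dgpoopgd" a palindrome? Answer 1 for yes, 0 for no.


Input: dgpoopgd
Reversed: dgpoopgd
  Compare pos 0 ('d') with pos 7 ('d'): match
  Compare pos 1 ('g') with pos 6 ('g'): match
  Compare pos 2 ('p') with pos 5 ('p'): match
  Compare pos 3 ('o') with pos 4 ('o'): match
Result: palindrome

1


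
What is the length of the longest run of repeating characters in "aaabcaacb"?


Input: "aaabcaacb"
Scanning for longest run:
  Position 1 ('a'): continues run of 'a', length=2
  Position 2 ('a'): continues run of 'a', length=3
  Position 3 ('b'): new char, reset run to 1
  Position 4 ('c'): new char, reset run to 1
  Position 5 ('a'): new char, reset run to 1
  Position 6 ('a'): continues run of 'a', length=2
  Position 7 ('c'): new char, reset run to 1
  Position 8 ('b'): new char, reset run to 1
Longest run: 'a' with length 3

3


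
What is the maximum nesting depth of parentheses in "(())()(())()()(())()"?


Input: "(())()(())()()(())()"
Tracking depth:
  Position 0 '(': depth becomes 1
  Position 1 '(': depth becomes 2
  Position 2 ')': depth becomes 1
  Position 3 ')': depth becomes 0
  Position 4 '(': depth becomes 1
  Position 5 ')': depth becomes 0
  Position 6 '(': depth becomes 1
  Position 7 '(': depth becomes 2
  Position 8 ')': depth becomes 1
  Position 9 ')': depth becomes 0
  Position 10 '(': depth becomes 1
  Position 11 ')': depth becomes 0
  Position 12 '(': depth becomes 1
  Position 13 ')': depth becomes 0
  Position 14 '(': depth becomes 1
  Position 15 '(': depth becomes 2
  Position 16 ')': depth becomes 1
  Position 17 ')': depth becomes 0
  Position 18 '(': depth becomes 1
  Position 19 ')': depth becomes 0
Maximum depth reached: 2

2


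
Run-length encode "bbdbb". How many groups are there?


Input: bbdbb
Scanning for consecutive runs:
  Group 1: 'b' x 2 (positions 0-1)
  Group 2: 'd' x 1 (positions 2-2)
  Group 3: 'b' x 2 (positions 3-4)
Total groups: 3

3


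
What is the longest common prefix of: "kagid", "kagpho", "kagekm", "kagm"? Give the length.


Words: kagid, kagpho, kagekm, kagm
  Position 0: all 'k' => match
  Position 1: all 'a' => match
  Position 2: all 'g' => match
  Position 3: ('i', 'p', 'e', 'm') => mismatch, stop
LCP = "kag" (length 3)

3


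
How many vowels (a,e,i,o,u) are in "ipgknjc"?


Input: ipgknjc
Checking each character:
  'i' at position 0: vowel (running total: 1)
  'p' at position 1: consonant
  'g' at position 2: consonant
  'k' at position 3: consonant
  'n' at position 4: consonant
  'j' at position 5: consonant
  'c' at position 6: consonant
Total vowels: 1

1


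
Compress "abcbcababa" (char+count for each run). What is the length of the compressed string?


Input: abcbcababa
Runs:
  'a' x 1 => "a1"
  'b' x 1 => "b1"
  'c' x 1 => "c1"
  'b' x 1 => "b1"
  'c' x 1 => "c1"
  'a' x 1 => "a1"
  'b' x 1 => "b1"
  'a' x 1 => "a1"
  'b' x 1 => "b1"
  'a' x 1 => "a1"
Compressed: "a1b1c1b1c1a1b1a1b1a1"
Compressed length: 20

20


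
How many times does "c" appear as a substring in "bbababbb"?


Searching for "c" in "bbababbb"
Scanning each position:
  Position 0: "b" => no
  Position 1: "b" => no
  Position 2: "a" => no
  Position 3: "b" => no
  Position 4: "a" => no
  Position 5: "b" => no
  Position 6: "b" => no
  Position 7: "b" => no
Total occurrences: 0

0


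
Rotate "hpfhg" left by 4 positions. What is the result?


Input: "hpfhg", rotate left by 4
First 4 characters: "hpfh"
Remaining characters: "g"
Concatenate remaining + first: "g" + "hpfh" = "ghpfh"

ghpfh


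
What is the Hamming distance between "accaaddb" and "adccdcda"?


Comparing "accaaddb" and "adccdcda" position by position:
  Position 0: 'a' vs 'a' => same
  Position 1: 'c' vs 'd' => differ
  Position 2: 'c' vs 'c' => same
  Position 3: 'a' vs 'c' => differ
  Position 4: 'a' vs 'd' => differ
  Position 5: 'd' vs 'c' => differ
  Position 6: 'd' vs 'd' => same
  Position 7: 'b' vs 'a' => differ
Total differences (Hamming distance): 5

5


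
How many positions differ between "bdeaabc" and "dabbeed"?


Comparing "bdeaabc" and "dabbeed" position by position:
  Position 0: 'b' vs 'd' => DIFFER
  Position 1: 'd' vs 'a' => DIFFER
  Position 2: 'e' vs 'b' => DIFFER
  Position 3: 'a' vs 'b' => DIFFER
  Position 4: 'a' vs 'e' => DIFFER
  Position 5: 'b' vs 'e' => DIFFER
  Position 6: 'c' vs 'd' => DIFFER
Positions that differ: 7

7


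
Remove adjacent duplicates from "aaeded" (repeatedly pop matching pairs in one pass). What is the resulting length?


Input: aaeded
Stack-based adjacent duplicate removal:
  Read 'a': push. Stack: a
  Read 'a': matches stack top 'a' => pop. Stack: (empty)
  Read 'e': push. Stack: e
  Read 'd': push. Stack: ed
  Read 'e': push. Stack: ede
  Read 'd': push. Stack: eded
Final stack: "eded" (length 4)

4


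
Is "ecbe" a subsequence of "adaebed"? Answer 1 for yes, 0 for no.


Check if "ecbe" is a subsequence of "adaebed"
Greedy scan:
  Position 0 ('a'): no match needed
  Position 1 ('d'): no match needed
  Position 2 ('a'): no match needed
  Position 3 ('e'): matches sub[0] = 'e'
  Position 4 ('b'): no match needed
  Position 5 ('e'): no match needed
  Position 6 ('d'): no match needed
Only matched 1/4 characters => not a subsequence

0


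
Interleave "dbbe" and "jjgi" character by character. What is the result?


Interleaving "dbbe" and "jjgi":
  Position 0: 'd' from first, 'j' from second => "dj"
  Position 1: 'b' from first, 'j' from second => "bj"
  Position 2: 'b' from first, 'g' from second => "bg"
  Position 3: 'e' from first, 'i' from second => "ei"
Result: djbjbgei

djbjbgei


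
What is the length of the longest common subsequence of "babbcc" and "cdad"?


LCS of "babbcc" and "cdad"
DP table:
           c    d    a    d
      0    0    0    0    0
  b   0    0    0    0    0
  a   0    0    0    1    1
  b   0    0    0    1    1
  b   0    0    0    1    1
  c   0    1    1    1    1
  c   0    1    1    1    1
LCS length = dp[6][4] = 1

1


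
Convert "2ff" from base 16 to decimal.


Input: "2ff" in base 16
Positional expansion:
  Digit '2' (value 2) x 16^2 = 512
  Digit 'f' (value 15) x 16^1 = 240
  Digit 'f' (value 15) x 16^0 = 15
Sum = 767

767


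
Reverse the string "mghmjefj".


Input: mghmjefj
Reading characters right to left:
  Position 7: 'j'
  Position 6: 'f'
  Position 5: 'e'
  Position 4: 'j'
  Position 3: 'm'
  Position 2: 'h'
  Position 1: 'g'
  Position 0: 'm'
Reversed: jfejmhgm

jfejmhgm


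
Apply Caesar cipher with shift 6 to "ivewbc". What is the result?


Caesar cipher: shift "ivewbc" by 6
  'i' (pos 8) + 6 = pos 14 = 'o'
  'v' (pos 21) + 6 = pos 1 = 'b'
  'e' (pos 4) + 6 = pos 10 = 'k'
  'w' (pos 22) + 6 = pos 2 = 'c'
  'b' (pos 1) + 6 = pos 7 = 'h'
  'c' (pos 2) + 6 = pos 8 = 'i'
Result: obkchi

obkchi


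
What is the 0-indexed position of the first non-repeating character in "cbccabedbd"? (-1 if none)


Input: cbccabedbd
Character frequencies:
  'a': 1
  'b': 3
  'c': 3
  'd': 2
  'e': 1
Scanning left to right for freq == 1:
  Position 0 ('c'): freq=3, skip
  Position 1 ('b'): freq=3, skip
  Position 2 ('c'): freq=3, skip
  Position 3 ('c'): freq=3, skip
  Position 4 ('a'): unique! => answer = 4

4


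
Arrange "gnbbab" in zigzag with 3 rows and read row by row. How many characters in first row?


Zigzag "gnbbab" into 3 rows:
Placing characters:
  'g' => row 0
  'n' => row 1
  'b' => row 2
  'b' => row 1
  'a' => row 0
  'b' => row 1
Rows:
  Row 0: "ga"
  Row 1: "nbb"
  Row 2: "b"
First row length: 2

2


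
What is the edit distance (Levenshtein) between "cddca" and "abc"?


Computing edit distance: "cddca" -> "abc"
DP table:
           a    b    c
      0    1    2    3
  c   1    1    2    2
  d   2    2    2    3
  d   3    3    3    3
  c   4    4    4    3
  a   5    4    5    4
Edit distance = dp[5][3] = 4

4


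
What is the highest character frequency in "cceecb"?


Input: cceecb
Character counts:
  'b': 1
  'c': 3
  'e': 2
Maximum frequency: 3

3


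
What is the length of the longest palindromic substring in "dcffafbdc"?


Input: "dcffafbdc"
Checking substrings for palindromes:
  [3:6] "faf" (len 3) => palindrome
  [2:4] "ff" (len 2) => palindrome
Longest palindromic substring: "faf" with length 3

3


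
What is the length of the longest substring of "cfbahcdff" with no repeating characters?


Input: "cfbahcdff"
Sliding window (track last position of each char):
  Position 0 ('c'): window [0,0] length 1 -- new best
  Position 1 ('f'): window [0,1] length 2 -- new best
  Position 2 ('b'): window [0,2] length 3 -- new best
  Position 3 ('a'): window [0,3] length 4 -- new best
  Position 4 ('h'): window [0,4] length 5 -- new best
  Position 5 ('c'): repeat (last at 0), move window start to 1
  Position 5 ('c'): window [1,5] length 5
  Position 6 ('d'): window [1,6] length 6 -- new best
  Position 7 ('f'): repeat (last at 1), move window start to 2
  Position 7 ('f'): window [2,7] length 6
  Position 8 ('f'): repeat (last at 7), move window start to 8
  Position 8 ('f'): window [8,8] length 1
Longest substring with no repeats: "fbahcd" with length 6

6


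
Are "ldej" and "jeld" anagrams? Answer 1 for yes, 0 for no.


Strings: "ldej", "jeld"
Sorted first:  dejl
Sorted second: dejl
Sorted forms match => anagrams

1


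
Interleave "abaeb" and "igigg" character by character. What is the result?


Interleaving "abaeb" and "igigg":
  Position 0: 'a' from first, 'i' from second => "ai"
  Position 1: 'b' from first, 'g' from second => "bg"
  Position 2: 'a' from first, 'i' from second => "ai"
  Position 3: 'e' from first, 'g' from second => "eg"
  Position 4: 'b' from first, 'g' from second => "bg"
Result: aibgaiegbg

aibgaiegbg


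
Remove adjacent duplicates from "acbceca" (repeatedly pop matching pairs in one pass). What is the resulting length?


Input: acbceca
Stack-based adjacent duplicate removal:
  Read 'a': push. Stack: a
  Read 'c': push. Stack: ac
  Read 'b': push. Stack: acb
  Read 'c': push. Stack: acbc
  Read 'e': push. Stack: acbce
  Read 'c': push. Stack: acbcec
  Read 'a': push. Stack: acbceca
Final stack: "acbceca" (length 7)

7


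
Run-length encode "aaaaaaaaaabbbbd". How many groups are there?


Input: aaaaaaaaaabbbbd
Scanning for consecutive runs:
  Group 1: 'a' x 10 (positions 0-9)
  Group 2: 'b' x 4 (positions 10-13)
  Group 3: 'd' x 1 (positions 14-14)
Total groups: 3

3


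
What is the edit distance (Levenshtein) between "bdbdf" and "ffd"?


Computing edit distance: "bdbdf" -> "ffd"
DP table:
           f    f    d
      0    1    2    3
  b   1    1    2    3
  d   2    2    2    2
  b   3    3    3    3
  d   4    4    4    3
  f   5    4    4    4
Edit distance = dp[5][3] = 4

4


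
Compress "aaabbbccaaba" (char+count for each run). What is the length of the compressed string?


Input: aaabbbccaaba
Runs:
  'a' x 3 => "a3"
  'b' x 3 => "b3"
  'c' x 2 => "c2"
  'a' x 2 => "a2"
  'b' x 1 => "b1"
  'a' x 1 => "a1"
Compressed: "a3b3c2a2b1a1"
Compressed length: 12

12


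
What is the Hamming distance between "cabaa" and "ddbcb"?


Comparing "cabaa" and "ddbcb" position by position:
  Position 0: 'c' vs 'd' => differ
  Position 1: 'a' vs 'd' => differ
  Position 2: 'b' vs 'b' => same
  Position 3: 'a' vs 'c' => differ
  Position 4: 'a' vs 'b' => differ
Total differences (Hamming distance): 4

4


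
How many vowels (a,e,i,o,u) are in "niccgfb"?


Input: niccgfb
Checking each character:
  'n' at position 0: consonant
  'i' at position 1: vowel (running total: 1)
  'c' at position 2: consonant
  'c' at position 3: consonant
  'g' at position 4: consonant
  'f' at position 5: consonant
  'b' at position 6: consonant
Total vowels: 1

1


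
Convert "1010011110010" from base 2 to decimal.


Input: "1010011110010" in base 2
Positional expansion:
  Digit '1' (value 1) x 2^12 = 4096
  Digit '0' (value 0) x 2^11 = 0
  Digit '1' (value 1) x 2^10 = 1024
  Digit '0' (value 0) x 2^9 = 0
  Digit '0' (value 0) x 2^8 = 0
  Digit '1' (value 1) x 2^7 = 128
  Digit '1' (value 1) x 2^6 = 64
  Digit '1' (value 1) x 2^5 = 32
  Digit '1' (value 1) x 2^4 = 16
  Digit '0' (value 0) x 2^3 = 0
  Digit '0' (value 0) x 2^2 = 0
  Digit '1' (value 1) x 2^1 = 2
  Digit '0' (value 0) x 2^0 = 0
Sum = 5362

5362


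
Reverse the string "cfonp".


Input: cfonp
Reading characters right to left:
  Position 4: 'p'
  Position 3: 'n'
  Position 2: 'o'
  Position 1: 'f'
  Position 0: 'c'
Reversed: pnofc

pnofc


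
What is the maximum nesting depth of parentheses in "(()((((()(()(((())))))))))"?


Input: "(()((((()(()(((())))))))))"
Tracking depth:
  Position 0 '(': depth becomes 1
  Position 1 '(': depth becomes 2
  Position 2 ')': depth becomes 1
  Position 3 '(': depth becomes 2
  Position 4 '(': depth becomes 3
  Position 5 '(': depth becomes 4
  Position 6 '(': depth becomes 5
  Position 7 '(': depth becomes 6
  Position 8 ')': depth becomes 5
  Position 9 '(': depth becomes 6
  Position 10 '(': depth becomes 7
  Position 11 ')': depth becomes 6
  Position 12 '(': depth becomes 7
  Position 13 '(': depth becomes 8
  Position 14 '(': depth becomes 9
  Position 15 '(': depth becomes 10
  Position 16 ')': depth becomes 9
  Position 17 ')': depth becomes 8
  Position 18 ')': depth becomes 7
  Position 19 ')': depth becomes 6
  Position 20 ')': depth becomes 5
  Position 21 ')': depth becomes 4
  Position 22 ')': depth becomes 3
  Position 23 ')': depth becomes 2
  Position 24 ')': depth becomes 1
  Position 25 ')': depth becomes 0
Maximum depth reached: 10

10


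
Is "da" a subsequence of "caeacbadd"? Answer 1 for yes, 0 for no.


Check if "da" is a subsequence of "caeacbadd"
Greedy scan:
  Position 0 ('c'): no match needed
  Position 1 ('a'): no match needed
  Position 2 ('e'): no match needed
  Position 3 ('a'): no match needed
  Position 4 ('c'): no match needed
  Position 5 ('b'): no match needed
  Position 6 ('a'): no match needed
  Position 7 ('d'): matches sub[0] = 'd'
  Position 8 ('d'): no match needed
Only matched 1/2 characters => not a subsequence

0


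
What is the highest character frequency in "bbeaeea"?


Input: bbeaeea
Character counts:
  'a': 2
  'b': 2
  'e': 3
Maximum frequency: 3

3


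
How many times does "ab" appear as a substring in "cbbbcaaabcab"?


Searching for "ab" in "cbbbcaaabcab"
Scanning each position:
  Position 0: "cb" => no
  Position 1: "bb" => no
  Position 2: "bb" => no
  Position 3: "bc" => no
  Position 4: "ca" => no
  Position 5: "aa" => no
  Position 6: "aa" => no
  Position 7: "ab" => MATCH
  Position 8: "bc" => no
  Position 9: "ca" => no
  Position 10: "ab" => MATCH
Total occurrences: 2

2


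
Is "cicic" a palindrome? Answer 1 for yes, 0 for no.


Input: cicic
Reversed: cicic
  Compare pos 0 ('c') with pos 4 ('c'): match
  Compare pos 1 ('i') with pos 3 ('i'): match
Result: palindrome

1


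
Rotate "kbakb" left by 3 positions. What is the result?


Input: "kbakb", rotate left by 3
First 3 characters: "kba"
Remaining characters: "kb"
Concatenate remaining + first: "kb" + "kba" = "kbkba"

kbkba


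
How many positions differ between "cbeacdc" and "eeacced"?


Comparing "cbeacdc" and "eeacced" position by position:
  Position 0: 'c' vs 'e' => DIFFER
  Position 1: 'b' vs 'e' => DIFFER
  Position 2: 'e' vs 'a' => DIFFER
  Position 3: 'a' vs 'c' => DIFFER
  Position 4: 'c' vs 'c' => same
  Position 5: 'd' vs 'e' => DIFFER
  Position 6: 'c' vs 'd' => DIFFER
Positions that differ: 6

6


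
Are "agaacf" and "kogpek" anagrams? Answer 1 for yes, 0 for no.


Strings: "agaacf", "kogpek"
Sorted first:  aaacfg
Sorted second: egkkop
Differ at position 0: 'a' vs 'e' => not anagrams

0


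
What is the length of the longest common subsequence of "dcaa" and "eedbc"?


LCS of "dcaa" and "eedbc"
DP table:
           e    e    d    b    c
      0    0    0    0    0    0
  d   0    0    0    1    1    1
  c   0    0    0    1    1    2
  a   0    0    0    1    1    2
  a   0    0    0    1    1    2
LCS length = dp[4][5] = 2

2


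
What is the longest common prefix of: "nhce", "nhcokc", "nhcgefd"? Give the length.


Words: nhce, nhcokc, nhcgefd
  Position 0: all 'n' => match
  Position 1: all 'h' => match
  Position 2: all 'c' => match
  Position 3: ('e', 'o', 'g') => mismatch, stop
LCP = "nhc" (length 3)

3


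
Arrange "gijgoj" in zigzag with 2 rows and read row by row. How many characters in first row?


Zigzag "gijgoj" into 2 rows:
Placing characters:
  'g' => row 0
  'i' => row 1
  'j' => row 0
  'g' => row 1
  'o' => row 0
  'j' => row 1
Rows:
  Row 0: "gjo"
  Row 1: "igj"
First row length: 3

3


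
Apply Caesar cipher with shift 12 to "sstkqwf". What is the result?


Caesar cipher: shift "sstkqwf" by 12
  's' (pos 18) + 12 = pos 4 = 'e'
  's' (pos 18) + 12 = pos 4 = 'e'
  't' (pos 19) + 12 = pos 5 = 'f'
  'k' (pos 10) + 12 = pos 22 = 'w'
  'q' (pos 16) + 12 = pos 2 = 'c'
  'w' (pos 22) + 12 = pos 8 = 'i'
  'f' (pos 5) + 12 = pos 17 = 'r'
Result: eefwcir

eefwcir


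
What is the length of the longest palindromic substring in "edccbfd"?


Input: "edccbfd"
Checking substrings for palindromes:
  [2:4] "cc" (len 2) => palindrome
Longest palindromic substring: "cc" with length 2

2


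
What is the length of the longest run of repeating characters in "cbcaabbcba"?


Input: "cbcaabbcba"
Scanning for longest run:
  Position 1 ('b'): new char, reset run to 1
  Position 2 ('c'): new char, reset run to 1
  Position 3 ('a'): new char, reset run to 1
  Position 4 ('a'): continues run of 'a', length=2
  Position 5 ('b'): new char, reset run to 1
  Position 6 ('b'): continues run of 'b', length=2
  Position 7 ('c'): new char, reset run to 1
  Position 8 ('b'): new char, reset run to 1
  Position 9 ('a'): new char, reset run to 1
Longest run: 'a' with length 2

2


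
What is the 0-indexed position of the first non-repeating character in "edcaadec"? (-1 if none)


Input: edcaadec
Character frequencies:
  'a': 2
  'c': 2
  'd': 2
  'e': 2
Scanning left to right for freq == 1:
  Position 0 ('e'): freq=2, skip
  Position 1 ('d'): freq=2, skip
  Position 2 ('c'): freq=2, skip
  Position 3 ('a'): freq=2, skip
  Position 4 ('a'): freq=2, skip
  Position 5 ('d'): freq=2, skip
  Position 6 ('e'): freq=2, skip
  Position 7 ('c'): freq=2, skip
  No unique character found => answer = -1

-1


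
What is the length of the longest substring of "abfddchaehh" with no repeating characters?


Input: "abfddchaehh"
Sliding window (track last position of each char):
  Position 0 ('a'): window [0,0] length 1 -- new best
  Position 1 ('b'): window [0,1] length 2 -- new best
  Position 2 ('f'): window [0,2] length 3 -- new best
  Position 3 ('d'): window [0,3] length 4 -- new best
  Position 4 ('d'): repeat (last at 3), move window start to 4
  Position 4 ('d'): window [4,4] length 1
  Position 5 ('c'): window [4,5] length 2
  Position 6 ('h'): window [4,6] length 3
  Position 7 ('a'): window [4,7] length 4
  Position 8 ('e'): window [4,8] length 5 -- new best
  Position 9 ('h'): repeat (last at 6), move window start to 7
  Position 9 ('h'): window [7,9] length 3
  Position 10 ('h'): repeat (last at 9), move window start to 10
  Position 10 ('h'): window [10,10] length 1
Longest substring with no repeats: "dchae" with length 5

5


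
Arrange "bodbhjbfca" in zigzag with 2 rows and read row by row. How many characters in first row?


Zigzag "bodbhjbfca" into 2 rows:
Placing characters:
  'b' => row 0
  'o' => row 1
  'd' => row 0
  'b' => row 1
  'h' => row 0
  'j' => row 1
  'b' => row 0
  'f' => row 1
  'c' => row 0
  'a' => row 1
Rows:
  Row 0: "bdhbc"
  Row 1: "objfa"
First row length: 5

5


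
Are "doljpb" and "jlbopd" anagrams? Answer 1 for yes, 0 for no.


Strings: "doljpb", "jlbopd"
Sorted first:  bdjlop
Sorted second: bdjlop
Sorted forms match => anagrams

1


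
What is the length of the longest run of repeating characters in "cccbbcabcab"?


Input: "cccbbcabcab"
Scanning for longest run:
  Position 1 ('c'): continues run of 'c', length=2
  Position 2 ('c'): continues run of 'c', length=3
  Position 3 ('b'): new char, reset run to 1
  Position 4 ('b'): continues run of 'b', length=2
  Position 5 ('c'): new char, reset run to 1
  Position 6 ('a'): new char, reset run to 1
  Position 7 ('b'): new char, reset run to 1
  Position 8 ('c'): new char, reset run to 1
  Position 9 ('a'): new char, reset run to 1
  Position 10 ('b'): new char, reset run to 1
Longest run: 'c' with length 3

3


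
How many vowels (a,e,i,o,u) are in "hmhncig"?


Input: hmhncig
Checking each character:
  'h' at position 0: consonant
  'm' at position 1: consonant
  'h' at position 2: consonant
  'n' at position 3: consonant
  'c' at position 4: consonant
  'i' at position 5: vowel (running total: 1)
  'g' at position 6: consonant
Total vowels: 1

1


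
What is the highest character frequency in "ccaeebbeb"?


Input: ccaeebbeb
Character counts:
  'a': 1
  'b': 3
  'c': 2
  'e': 3
Maximum frequency: 3

3


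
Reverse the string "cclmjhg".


Input: cclmjhg
Reading characters right to left:
  Position 6: 'g'
  Position 5: 'h'
  Position 4: 'j'
  Position 3: 'm'
  Position 2: 'l'
  Position 1: 'c'
  Position 0: 'c'
Reversed: ghjmlcc

ghjmlcc


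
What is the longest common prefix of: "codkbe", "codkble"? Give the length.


Words: codkbe, codkble
  Position 0: all 'c' => match
  Position 1: all 'o' => match
  Position 2: all 'd' => match
  Position 3: all 'k' => match
  Position 4: all 'b' => match
  Position 5: ('e', 'l') => mismatch, stop
LCP = "codkb" (length 5)

5


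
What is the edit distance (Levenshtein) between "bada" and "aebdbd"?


Computing edit distance: "bada" -> "aebdbd"
DP table:
           a    e    b    d    b    d
      0    1    2    3    4    5    6
  b   1    1    2    2    3    4    5
  a   2    1    2    3    3    4    5
  d   3    2    2    3    3    4    4
  a   4    3    3    3    4    4    5
Edit distance = dp[4][6] = 5

5


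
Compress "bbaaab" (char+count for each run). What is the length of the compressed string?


Input: bbaaab
Runs:
  'b' x 2 => "b2"
  'a' x 3 => "a3"
  'b' x 1 => "b1"
Compressed: "b2a3b1"
Compressed length: 6

6


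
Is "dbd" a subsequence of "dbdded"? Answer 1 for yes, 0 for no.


Check if "dbd" is a subsequence of "dbdded"
Greedy scan:
  Position 0 ('d'): matches sub[0] = 'd'
  Position 1 ('b'): matches sub[1] = 'b'
  Position 2 ('d'): matches sub[2] = 'd'
  Position 3 ('d'): no match needed
  Position 4 ('e'): no match needed
  Position 5 ('d'): no match needed
All 3 characters matched => is a subsequence

1


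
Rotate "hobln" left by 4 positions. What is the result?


Input: "hobln", rotate left by 4
First 4 characters: "hobl"
Remaining characters: "n"
Concatenate remaining + first: "n" + "hobl" = "nhobl"

nhobl


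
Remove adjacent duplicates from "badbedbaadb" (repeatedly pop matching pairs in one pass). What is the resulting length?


Input: badbedbaadb
Stack-based adjacent duplicate removal:
  Read 'b': push. Stack: b
  Read 'a': push. Stack: ba
  Read 'd': push. Stack: bad
  Read 'b': push. Stack: badb
  Read 'e': push. Stack: badbe
  Read 'd': push. Stack: badbed
  Read 'b': push. Stack: badbedb
  Read 'a': push. Stack: badbedba
  Read 'a': matches stack top 'a' => pop. Stack: badbedb
  Read 'd': push. Stack: badbedbd
  Read 'b': push. Stack: badbedbdb
Final stack: "badbedbdb" (length 9)

9


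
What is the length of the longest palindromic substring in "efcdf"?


Input: "efcdf"
Checking substrings for palindromes:
  No multi-char palindromic substrings found
Longest palindromic substring: "e" with length 1

1


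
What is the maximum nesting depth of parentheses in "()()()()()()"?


Input: "()()()()()()"
Tracking depth:
  Position 0 '(': depth becomes 1
  Position 1 ')': depth becomes 0
  Position 2 '(': depth becomes 1
  Position 3 ')': depth becomes 0
  Position 4 '(': depth becomes 1
  Position 5 ')': depth becomes 0
  Position 6 '(': depth becomes 1
  Position 7 ')': depth becomes 0
  Position 8 '(': depth becomes 1
  Position 9 ')': depth becomes 0
  Position 10 '(': depth becomes 1
  Position 11 ')': depth becomes 0
Maximum depth reached: 1

1


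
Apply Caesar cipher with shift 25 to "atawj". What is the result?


Caesar cipher: shift "atawj" by 25
  'a' (pos 0) + 25 = pos 25 = 'z'
  't' (pos 19) + 25 = pos 18 = 's'
  'a' (pos 0) + 25 = pos 25 = 'z'
  'w' (pos 22) + 25 = pos 21 = 'v'
  'j' (pos 9) + 25 = pos 8 = 'i'
Result: zszvi

zszvi


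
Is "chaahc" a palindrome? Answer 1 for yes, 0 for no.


Input: chaahc
Reversed: chaahc
  Compare pos 0 ('c') with pos 5 ('c'): match
  Compare pos 1 ('h') with pos 4 ('h'): match
  Compare pos 2 ('a') with pos 3 ('a'): match
Result: palindrome

1


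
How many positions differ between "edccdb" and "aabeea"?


Comparing "edccdb" and "aabeea" position by position:
  Position 0: 'e' vs 'a' => DIFFER
  Position 1: 'd' vs 'a' => DIFFER
  Position 2: 'c' vs 'b' => DIFFER
  Position 3: 'c' vs 'e' => DIFFER
  Position 4: 'd' vs 'e' => DIFFER
  Position 5: 'b' vs 'a' => DIFFER
Positions that differ: 6

6


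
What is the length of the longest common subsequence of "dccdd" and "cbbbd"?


LCS of "dccdd" and "cbbbd"
DP table:
           c    b    b    b    d
      0    0    0    0    0    0
  d   0    0    0    0    0    1
  c   0    1    1    1    1    1
  c   0    1    1    1    1    1
  d   0    1    1    1    1    2
  d   0    1    1    1    1    2
LCS length = dp[5][5] = 2

2


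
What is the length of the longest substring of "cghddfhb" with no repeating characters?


Input: "cghddfhb"
Sliding window (track last position of each char):
  Position 0 ('c'): window [0,0] length 1 -- new best
  Position 1 ('g'): window [0,1] length 2 -- new best
  Position 2 ('h'): window [0,2] length 3 -- new best
  Position 3 ('d'): window [0,3] length 4 -- new best
  Position 4 ('d'): repeat (last at 3), move window start to 4
  Position 4 ('d'): window [4,4] length 1
  Position 5 ('f'): window [4,5] length 2
  Position 6 ('h'): window [4,6] length 3
  Position 7 ('b'): window [4,7] length 4
Longest substring with no repeats: "cghd" with length 4

4


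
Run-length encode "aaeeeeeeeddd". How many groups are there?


Input: aaeeeeeeeddd
Scanning for consecutive runs:
  Group 1: 'a' x 2 (positions 0-1)
  Group 2: 'e' x 7 (positions 2-8)
  Group 3: 'd' x 3 (positions 9-11)
Total groups: 3

3


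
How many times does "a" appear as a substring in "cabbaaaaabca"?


Searching for "a" in "cabbaaaaabca"
Scanning each position:
  Position 0: "c" => no
  Position 1: "a" => MATCH
  Position 2: "b" => no
  Position 3: "b" => no
  Position 4: "a" => MATCH
  Position 5: "a" => MATCH
  Position 6: "a" => MATCH
  Position 7: "a" => MATCH
  Position 8: "a" => MATCH
  Position 9: "b" => no
  Position 10: "c" => no
  Position 11: "a" => MATCH
Total occurrences: 7

7


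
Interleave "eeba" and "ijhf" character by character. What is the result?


Interleaving "eeba" and "ijhf":
  Position 0: 'e' from first, 'i' from second => "ei"
  Position 1: 'e' from first, 'j' from second => "ej"
  Position 2: 'b' from first, 'h' from second => "bh"
  Position 3: 'a' from first, 'f' from second => "af"
Result: eiejbhaf

eiejbhaf


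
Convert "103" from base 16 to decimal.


Input: "103" in base 16
Positional expansion:
  Digit '1' (value 1) x 16^2 = 256
  Digit '0' (value 0) x 16^1 = 0
  Digit '3' (value 3) x 16^0 = 3
Sum = 259

259


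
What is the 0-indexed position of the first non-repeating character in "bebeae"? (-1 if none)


Input: bebeae
Character frequencies:
  'a': 1
  'b': 2
  'e': 3
Scanning left to right for freq == 1:
  Position 0 ('b'): freq=2, skip
  Position 1 ('e'): freq=3, skip
  Position 2 ('b'): freq=2, skip
  Position 3 ('e'): freq=3, skip
  Position 4 ('a'): unique! => answer = 4

4
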